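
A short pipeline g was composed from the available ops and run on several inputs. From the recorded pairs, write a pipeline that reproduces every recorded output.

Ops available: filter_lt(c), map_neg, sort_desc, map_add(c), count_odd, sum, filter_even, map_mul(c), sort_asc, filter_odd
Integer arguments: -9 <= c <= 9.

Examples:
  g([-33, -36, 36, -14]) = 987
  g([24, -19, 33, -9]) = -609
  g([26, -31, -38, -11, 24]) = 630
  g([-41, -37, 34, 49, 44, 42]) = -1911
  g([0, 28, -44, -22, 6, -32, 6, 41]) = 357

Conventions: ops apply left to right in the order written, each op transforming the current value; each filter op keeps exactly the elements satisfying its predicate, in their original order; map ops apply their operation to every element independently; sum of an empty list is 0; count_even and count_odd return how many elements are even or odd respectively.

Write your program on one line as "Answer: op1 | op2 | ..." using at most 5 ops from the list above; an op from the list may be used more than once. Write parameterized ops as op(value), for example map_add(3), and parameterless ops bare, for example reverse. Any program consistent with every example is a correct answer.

map_mul(3) | sort_desc | map_mul(-7) | sum

Check, running the answer program on each example:
  [-33, -36, 36, -14] -> [-99, -108, 108, -42] -> [108, -42, -99, -108] -> [-756, 294, 693, 756] -> 987
  [24, -19, 33, -9] -> [72, -57, 99, -27] -> [99, 72, -27, -57] -> [-693, -504, 189, 399] -> -609
  [26, -31, -38, -11, 24] -> [78, -93, -114, -33, 72] -> [78, 72, -33, -93, -114] -> [-546, -504, 231, 651, 798] -> 630
  [-41, -37, 34, 49, 44, 42] -> [-123, -111, 102, 147, 132, 126] -> [147, 132, 126, 102, -111, -123] -> [-1029, -924, -882, -714, 777, 861] -> -1911
  [0, 28, -44, -22, 6, -32, 6, 41] -> [0, 84, -132, -66, 18, -96, 18, 123] -> [123, 84, 18, 18, 0, -66, -96, -132] -> [-861, -588, -126, -126, 0, 462, 672, 924] -> 357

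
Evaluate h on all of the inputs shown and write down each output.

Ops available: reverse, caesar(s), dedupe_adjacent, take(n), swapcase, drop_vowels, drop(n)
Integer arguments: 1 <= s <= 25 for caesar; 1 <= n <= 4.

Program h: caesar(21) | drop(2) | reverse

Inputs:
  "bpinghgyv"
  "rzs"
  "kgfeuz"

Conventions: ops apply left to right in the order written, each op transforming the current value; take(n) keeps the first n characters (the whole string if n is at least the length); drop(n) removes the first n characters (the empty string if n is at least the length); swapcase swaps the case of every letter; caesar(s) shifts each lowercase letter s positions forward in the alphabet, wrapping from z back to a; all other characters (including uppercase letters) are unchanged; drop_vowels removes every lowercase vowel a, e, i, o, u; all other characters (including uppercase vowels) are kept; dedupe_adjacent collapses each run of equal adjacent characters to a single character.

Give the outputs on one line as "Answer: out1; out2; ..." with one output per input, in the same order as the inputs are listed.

"qtbcbid"; "n"; "upza"

Execution, op by op:
  "bpinghgyv" -> "wkdibcbtq" -> "dibcbtq" -> "qtbcbid"
  "rzs" -> "mun" -> "n" -> "n"
  "kgfeuz" -> "fbazpu" -> "azpu" -> "upza"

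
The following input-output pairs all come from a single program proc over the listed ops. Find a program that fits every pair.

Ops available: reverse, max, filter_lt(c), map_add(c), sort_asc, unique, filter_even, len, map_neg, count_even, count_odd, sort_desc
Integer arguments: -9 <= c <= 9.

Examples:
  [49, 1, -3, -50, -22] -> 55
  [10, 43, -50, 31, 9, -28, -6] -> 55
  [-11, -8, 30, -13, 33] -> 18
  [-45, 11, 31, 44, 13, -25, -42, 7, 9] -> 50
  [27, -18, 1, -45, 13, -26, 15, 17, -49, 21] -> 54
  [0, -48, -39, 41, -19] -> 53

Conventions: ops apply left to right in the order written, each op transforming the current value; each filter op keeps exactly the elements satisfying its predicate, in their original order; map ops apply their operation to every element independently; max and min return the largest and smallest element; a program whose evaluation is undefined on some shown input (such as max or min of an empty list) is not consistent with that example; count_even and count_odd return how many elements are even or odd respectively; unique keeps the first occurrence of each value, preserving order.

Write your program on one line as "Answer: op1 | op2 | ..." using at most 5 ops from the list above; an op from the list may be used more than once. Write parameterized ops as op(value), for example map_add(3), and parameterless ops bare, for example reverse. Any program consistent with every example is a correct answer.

map_add(1) | map_neg | sort_asc | map_add(6) | max

Check, running the answer program on each example:
  [49, 1, -3, -50, -22] -> [50, 2, -2, -49, -21] -> [-50, -2, 2, 49, 21] -> [-50, -2, 2, 21, 49] -> [-44, 4, 8, 27, 55] -> 55
  [10, 43, -50, 31, 9, -28, -6] -> [11, 44, -49, 32, 10, -27, -5] -> [-11, -44, 49, -32, -10, 27, 5] -> [-44, -32, -11, -10, 5, 27, 49] -> [-38, -26, -5, -4, 11, 33, 55] -> 55
  [-11, -8, 30, -13, 33] -> [-10, -7, 31, -12, 34] -> [10, 7, -31, 12, -34] -> [-34, -31, 7, 10, 12] -> [-28, -25, 13, 16, 18] -> 18
  [-45, 11, 31, 44, 13, -25, -42, 7, 9] -> [-44, 12, 32, 45, 14, -24, -41, 8, 10] -> [44, -12, -32, -45, -14, 24, 41, -8, -10] -> [-45, -32, -14, -12, -10, -8, 24, 41, 44] -> [-39, -26, -8, -6, -4, -2, 30, 47, 50] -> 50
  [27, -18, 1, -45, 13, -26, 15, 17, -49, 21] -> [28, -17, 2, -44, 14, -25, 16, 18, -48, 22] -> [-28, 17, -2, 44, -14, 25, -16, -18, 48, -22] -> [-28, -22, -18, -16, -14, -2, 17, 25, 44, 48] -> [-22, -16, -12, -10, -8, 4, 23, 31, 50, 54] -> 54
  [0, -48, -39, 41, -19] -> [1, -47, -38, 42, -18] -> [-1, 47, 38, -42, 18] -> [-42, -1, 18, 38, 47] -> [-36, 5, 24, 44, 53] -> 53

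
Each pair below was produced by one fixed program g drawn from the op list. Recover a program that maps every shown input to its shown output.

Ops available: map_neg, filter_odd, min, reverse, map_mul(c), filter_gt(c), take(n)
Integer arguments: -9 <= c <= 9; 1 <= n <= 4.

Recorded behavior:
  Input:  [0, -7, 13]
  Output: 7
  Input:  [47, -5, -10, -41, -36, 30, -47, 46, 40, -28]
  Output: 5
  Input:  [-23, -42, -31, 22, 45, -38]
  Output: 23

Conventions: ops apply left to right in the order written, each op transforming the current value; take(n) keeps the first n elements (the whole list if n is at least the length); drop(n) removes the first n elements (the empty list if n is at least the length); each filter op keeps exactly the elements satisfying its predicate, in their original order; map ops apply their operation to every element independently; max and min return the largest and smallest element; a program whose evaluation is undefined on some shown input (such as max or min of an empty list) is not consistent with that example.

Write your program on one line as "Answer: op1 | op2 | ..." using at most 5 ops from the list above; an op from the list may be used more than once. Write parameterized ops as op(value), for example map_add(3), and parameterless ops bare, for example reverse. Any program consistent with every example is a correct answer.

reverse | map_neg | filter_gt(1) | filter_odd | min

Check, running the answer program on each example:
  [0, -7, 13] -> [13, -7, 0] -> [-13, 7, 0] -> [7] -> [7] -> 7
  [47, -5, -10, -41, -36, 30, -47, 46, 40, -28] -> [-28, 40, 46, -47, 30, -36, -41, -10, -5, 47] -> [28, -40, -46, 47, -30, 36, 41, 10, 5, -47] -> [28, 47, 36, 41, 10, 5] -> [47, 41, 5] -> 5
  [-23, -42, -31, 22, 45, -38] -> [-38, 45, 22, -31, -42, -23] -> [38, -45, -22, 31, 42, 23] -> [38, 31, 42, 23] -> [31, 23] -> 23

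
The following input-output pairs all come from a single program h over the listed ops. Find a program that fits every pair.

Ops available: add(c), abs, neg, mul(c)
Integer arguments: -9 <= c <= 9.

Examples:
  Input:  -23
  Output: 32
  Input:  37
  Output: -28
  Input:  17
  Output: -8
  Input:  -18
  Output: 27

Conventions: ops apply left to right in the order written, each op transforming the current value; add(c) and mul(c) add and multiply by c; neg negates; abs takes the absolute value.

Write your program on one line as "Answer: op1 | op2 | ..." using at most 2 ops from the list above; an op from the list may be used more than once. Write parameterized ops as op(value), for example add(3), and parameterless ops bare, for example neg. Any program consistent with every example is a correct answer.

add(-9) | neg

Check, running the answer program on each example:
  -23 -> -32 -> 32
  37 -> 28 -> -28
  17 -> 8 -> -8
  -18 -> -27 -> 27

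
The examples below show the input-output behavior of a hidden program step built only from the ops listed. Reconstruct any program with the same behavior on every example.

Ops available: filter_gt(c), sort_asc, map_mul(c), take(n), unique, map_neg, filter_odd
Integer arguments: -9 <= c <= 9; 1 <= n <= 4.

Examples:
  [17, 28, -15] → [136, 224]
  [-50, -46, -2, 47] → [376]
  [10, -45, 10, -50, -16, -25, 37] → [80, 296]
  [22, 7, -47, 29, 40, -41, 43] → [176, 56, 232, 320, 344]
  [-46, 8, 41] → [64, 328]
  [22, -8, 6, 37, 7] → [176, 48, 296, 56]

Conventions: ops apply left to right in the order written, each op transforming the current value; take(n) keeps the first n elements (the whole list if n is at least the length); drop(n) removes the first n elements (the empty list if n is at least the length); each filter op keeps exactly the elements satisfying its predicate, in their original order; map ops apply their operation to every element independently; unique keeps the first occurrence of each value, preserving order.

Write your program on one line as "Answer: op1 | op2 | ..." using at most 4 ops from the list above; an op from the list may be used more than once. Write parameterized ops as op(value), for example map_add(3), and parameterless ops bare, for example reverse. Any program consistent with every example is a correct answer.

unique | filter_gt(4) | map_mul(-8) | map_neg

Check, running the answer program on each example:
  [17, 28, -15] -> [17, 28, -15] -> [17, 28] -> [-136, -224] -> [136, 224]
  [-50, -46, -2, 47] -> [-50, -46, -2, 47] -> [47] -> [-376] -> [376]
  [10, -45, 10, -50, -16, -25, 37] -> [10, -45, -50, -16, -25, 37] -> [10, 37] -> [-80, -296] -> [80, 296]
  [22, 7, -47, 29, 40, -41, 43] -> [22, 7, -47, 29, 40, -41, 43] -> [22, 7, 29, 40, 43] -> [-176, -56, -232, -320, -344] -> [176, 56, 232, 320, 344]
  [-46, 8, 41] -> [-46, 8, 41] -> [8, 41] -> [-64, -328] -> [64, 328]
  [22, -8, 6, 37, 7] -> [22, -8, 6, 37, 7] -> [22, 6, 37, 7] -> [-176, -48, -296, -56] -> [176, 48, 296, 56]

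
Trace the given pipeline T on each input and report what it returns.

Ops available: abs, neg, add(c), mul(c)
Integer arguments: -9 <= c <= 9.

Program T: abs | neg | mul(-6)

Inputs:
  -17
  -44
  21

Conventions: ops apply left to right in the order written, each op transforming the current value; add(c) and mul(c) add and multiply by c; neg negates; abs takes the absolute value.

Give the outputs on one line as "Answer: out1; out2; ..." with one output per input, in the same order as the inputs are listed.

102; 264; 126

Execution, op by op:
  -17 -> 17 -> -17 -> 102
  -44 -> 44 -> -44 -> 264
  21 -> 21 -> -21 -> 126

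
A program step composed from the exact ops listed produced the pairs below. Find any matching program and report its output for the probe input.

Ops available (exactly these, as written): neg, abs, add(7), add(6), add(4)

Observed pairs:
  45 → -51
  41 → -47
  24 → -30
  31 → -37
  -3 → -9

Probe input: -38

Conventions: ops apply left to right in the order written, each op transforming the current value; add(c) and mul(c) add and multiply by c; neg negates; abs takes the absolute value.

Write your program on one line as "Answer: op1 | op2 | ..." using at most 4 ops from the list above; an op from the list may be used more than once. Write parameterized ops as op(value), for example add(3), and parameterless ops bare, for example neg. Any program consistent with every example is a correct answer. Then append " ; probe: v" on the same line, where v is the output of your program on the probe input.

abs | add(6) | neg ; probe: -44

Check, running the answer program on each example:
  45 -> 45 -> 51 -> -51
  41 -> 41 -> 47 -> -47
  24 -> 24 -> 30 -> -30
  31 -> 31 -> 37 -> -37
  -3 -> 3 -> 9 -> -9
  probe: -38 -> 38 -> 44 -> -44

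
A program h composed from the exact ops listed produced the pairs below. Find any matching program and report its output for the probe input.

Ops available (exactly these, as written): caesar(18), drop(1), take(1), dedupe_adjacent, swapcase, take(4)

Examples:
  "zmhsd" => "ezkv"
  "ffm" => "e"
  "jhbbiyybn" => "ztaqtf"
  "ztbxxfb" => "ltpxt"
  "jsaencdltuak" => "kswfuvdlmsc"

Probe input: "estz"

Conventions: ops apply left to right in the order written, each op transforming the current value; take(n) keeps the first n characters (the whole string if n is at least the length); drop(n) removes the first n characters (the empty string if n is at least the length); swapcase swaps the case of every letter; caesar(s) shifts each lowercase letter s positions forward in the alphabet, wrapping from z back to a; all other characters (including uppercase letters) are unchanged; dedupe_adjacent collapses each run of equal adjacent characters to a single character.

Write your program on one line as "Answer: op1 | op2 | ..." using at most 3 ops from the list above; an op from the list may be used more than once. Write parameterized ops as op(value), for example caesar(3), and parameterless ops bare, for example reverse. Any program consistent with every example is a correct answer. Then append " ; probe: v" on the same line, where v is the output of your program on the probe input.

dedupe_adjacent | drop(1) | caesar(18) ; probe: "klr"

Check, running the answer program on each example:
  "zmhsd" -> "zmhsd" -> "mhsd" -> "ezkv"
  "ffm" -> "fm" -> "m" -> "e"
  "jhbbiyybn" -> "jhbiybn" -> "hbiybn" -> "ztaqtf"
  "ztbxxfb" -> "ztbxfb" -> "tbxfb" -> "ltpxt"
  "jsaencdltuak" -> "jsaencdltuak" -> "saencdltuak" -> "kswfuvdlmsc"
  probe: "estz" -> "estz" -> "stz" -> "klr"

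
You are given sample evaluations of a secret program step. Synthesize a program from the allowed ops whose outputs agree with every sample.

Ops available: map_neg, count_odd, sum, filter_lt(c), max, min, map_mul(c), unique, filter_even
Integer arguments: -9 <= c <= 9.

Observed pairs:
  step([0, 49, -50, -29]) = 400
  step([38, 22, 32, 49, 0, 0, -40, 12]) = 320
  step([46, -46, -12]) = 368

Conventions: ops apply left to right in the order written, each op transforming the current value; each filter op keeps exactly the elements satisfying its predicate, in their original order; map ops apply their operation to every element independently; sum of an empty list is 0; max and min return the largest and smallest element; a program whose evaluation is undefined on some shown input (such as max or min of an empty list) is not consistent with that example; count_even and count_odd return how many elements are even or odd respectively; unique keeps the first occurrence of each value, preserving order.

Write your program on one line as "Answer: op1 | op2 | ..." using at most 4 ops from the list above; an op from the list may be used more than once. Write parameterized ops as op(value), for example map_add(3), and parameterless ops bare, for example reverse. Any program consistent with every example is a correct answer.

map_mul(-2) | unique | map_mul(4) | max

Check, running the answer program on each example:
  [0, 49, -50, -29] -> [0, -98, 100, 58] -> [0, -98, 100, 58] -> [0, -392, 400, 232] -> 400
  [38, 22, 32, 49, 0, 0, -40, 12] -> [-76, -44, -64, -98, 0, 0, 80, -24] -> [-76, -44, -64, -98, 0, 80, -24] -> [-304, -176, -256, -392, 0, 320, -96] -> 320
  [46, -46, -12] -> [-92, 92, 24] -> [-92, 92, 24] -> [-368, 368, 96] -> 368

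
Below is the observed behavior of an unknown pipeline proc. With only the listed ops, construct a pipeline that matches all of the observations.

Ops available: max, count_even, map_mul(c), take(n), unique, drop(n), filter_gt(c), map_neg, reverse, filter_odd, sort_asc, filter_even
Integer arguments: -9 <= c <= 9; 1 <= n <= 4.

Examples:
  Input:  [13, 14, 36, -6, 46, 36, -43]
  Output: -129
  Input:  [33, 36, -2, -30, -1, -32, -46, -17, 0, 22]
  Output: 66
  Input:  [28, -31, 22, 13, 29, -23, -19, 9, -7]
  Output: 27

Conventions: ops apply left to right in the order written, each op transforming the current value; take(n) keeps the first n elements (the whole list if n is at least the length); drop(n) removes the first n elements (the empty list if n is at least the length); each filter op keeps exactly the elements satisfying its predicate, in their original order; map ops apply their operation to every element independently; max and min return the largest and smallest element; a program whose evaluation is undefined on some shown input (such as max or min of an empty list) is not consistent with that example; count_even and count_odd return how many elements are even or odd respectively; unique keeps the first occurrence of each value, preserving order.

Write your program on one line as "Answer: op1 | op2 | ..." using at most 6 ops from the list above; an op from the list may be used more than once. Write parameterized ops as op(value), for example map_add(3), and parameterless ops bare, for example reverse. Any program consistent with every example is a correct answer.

unique | map_mul(3) | drop(3) | drop(2) | max

Check, running the answer program on each example:
  [13, 14, 36, -6, 46, 36, -43] -> [13, 14, 36, -6, 46, -43] -> [39, 42, 108, -18, 138, -129] -> [-18, 138, -129] -> [-129] -> -129
  [33, 36, -2, -30, -1, -32, -46, -17, 0, 22] -> [33, 36, -2, -30, -1, -32, -46, -17, 0, 22] -> [99, 108, -6, -90, -3, -96, -138, -51, 0, 66] -> [-90, -3, -96, -138, -51, 0, 66] -> [-96, -138, -51, 0, 66] -> 66
  [28, -31, 22, 13, 29, -23, -19, 9, -7] -> [28, -31, 22, 13, 29, -23, -19, 9, -7] -> [84, -93, 66, 39, 87, -69, -57, 27, -21] -> [39, 87, -69, -57, 27, -21] -> [-69, -57, 27, -21] -> 27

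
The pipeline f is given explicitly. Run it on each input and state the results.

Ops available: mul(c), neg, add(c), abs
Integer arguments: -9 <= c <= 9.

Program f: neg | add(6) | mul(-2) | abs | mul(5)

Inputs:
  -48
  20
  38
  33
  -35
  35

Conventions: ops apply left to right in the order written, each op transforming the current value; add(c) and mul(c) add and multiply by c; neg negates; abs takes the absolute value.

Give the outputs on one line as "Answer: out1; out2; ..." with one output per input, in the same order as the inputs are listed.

540; 140; 320; 270; 410; 290

Execution, op by op:
  -48 -> 48 -> 54 -> -108 -> 108 -> 540
  20 -> -20 -> -14 -> 28 -> 28 -> 140
  38 -> -38 -> -32 -> 64 -> 64 -> 320
  33 -> -33 -> -27 -> 54 -> 54 -> 270
  -35 -> 35 -> 41 -> -82 -> 82 -> 410
  35 -> -35 -> -29 -> 58 -> 58 -> 290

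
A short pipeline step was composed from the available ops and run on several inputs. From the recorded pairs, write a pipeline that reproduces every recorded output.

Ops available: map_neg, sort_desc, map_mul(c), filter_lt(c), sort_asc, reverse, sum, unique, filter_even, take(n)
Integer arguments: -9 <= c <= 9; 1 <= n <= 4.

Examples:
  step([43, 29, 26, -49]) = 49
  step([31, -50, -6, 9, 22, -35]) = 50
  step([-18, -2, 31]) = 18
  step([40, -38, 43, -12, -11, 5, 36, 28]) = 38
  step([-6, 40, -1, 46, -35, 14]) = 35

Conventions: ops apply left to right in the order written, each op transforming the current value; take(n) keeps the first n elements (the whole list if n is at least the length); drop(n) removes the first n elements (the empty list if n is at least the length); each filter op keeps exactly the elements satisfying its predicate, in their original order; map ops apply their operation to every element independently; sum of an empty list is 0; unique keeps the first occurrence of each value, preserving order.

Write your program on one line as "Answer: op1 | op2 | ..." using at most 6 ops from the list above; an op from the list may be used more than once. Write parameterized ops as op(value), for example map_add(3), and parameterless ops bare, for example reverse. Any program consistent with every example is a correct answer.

sort_asc | reverse | map_neg | sort_desc | take(1) | sum

Check, running the answer program on each example:
  [43, 29, 26, -49] -> [-49, 26, 29, 43] -> [43, 29, 26, -49] -> [-43, -29, -26, 49] -> [49, -26, -29, -43] -> [49] -> 49
  [31, -50, -6, 9, 22, -35] -> [-50, -35, -6, 9, 22, 31] -> [31, 22, 9, -6, -35, -50] -> [-31, -22, -9, 6, 35, 50] -> [50, 35, 6, -9, -22, -31] -> [50] -> 50
  [-18, -2, 31] -> [-18, -2, 31] -> [31, -2, -18] -> [-31, 2, 18] -> [18, 2, -31] -> [18] -> 18
  [40, -38, 43, -12, -11, 5, 36, 28] -> [-38, -12, -11, 5, 28, 36, 40, 43] -> [43, 40, 36, 28, 5, -11, -12, -38] -> [-43, -40, -36, -28, -5, 11, 12, 38] -> [38, 12, 11, -5, -28, -36, -40, -43] -> [38] -> 38
  [-6, 40, -1, 46, -35, 14] -> [-35, -6, -1, 14, 40, 46] -> [46, 40, 14, -1, -6, -35] -> [-46, -40, -14, 1, 6, 35] -> [35, 6, 1, -14, -40, -46] -> [35] -> 35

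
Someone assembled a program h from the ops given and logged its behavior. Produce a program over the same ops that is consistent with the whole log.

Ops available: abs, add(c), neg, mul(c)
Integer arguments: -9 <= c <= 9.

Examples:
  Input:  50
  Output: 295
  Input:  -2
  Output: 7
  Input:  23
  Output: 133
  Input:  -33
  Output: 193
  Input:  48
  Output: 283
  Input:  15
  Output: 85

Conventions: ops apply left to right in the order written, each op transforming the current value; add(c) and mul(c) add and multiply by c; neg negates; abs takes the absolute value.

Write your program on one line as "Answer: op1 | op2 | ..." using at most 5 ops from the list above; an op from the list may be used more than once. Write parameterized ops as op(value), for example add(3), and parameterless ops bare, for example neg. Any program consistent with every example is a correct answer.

abs | mul(-6) | add(5) | neg

Check, running the answer program on each example:
  50 -> 50 -> -300 -> -295 -> 295
  -2 -> 2 -> -12 -> -7 -> 7
  23 -> 23 -> -138 -> -133 -> 133
  -33 -> 33 -> -198 -> -193 -> 193
  48 -> 48 -> -288 -> -283 -> 283
  15 -> 15 -> -90 -> -85 -> 85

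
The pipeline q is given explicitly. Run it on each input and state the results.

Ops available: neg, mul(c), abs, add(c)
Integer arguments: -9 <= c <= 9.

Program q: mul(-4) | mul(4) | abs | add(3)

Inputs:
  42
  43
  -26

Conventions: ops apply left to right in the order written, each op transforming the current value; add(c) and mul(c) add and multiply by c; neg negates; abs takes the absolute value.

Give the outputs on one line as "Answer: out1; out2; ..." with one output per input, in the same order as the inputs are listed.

Execution, op by op:
  42 -> -168 -> -672 -> 672 -> 675
  43 -> -172 -> -688 -> 688 -> 691
  -26 -> 104 -> 416 -> 416 -> 419

675; 691; 419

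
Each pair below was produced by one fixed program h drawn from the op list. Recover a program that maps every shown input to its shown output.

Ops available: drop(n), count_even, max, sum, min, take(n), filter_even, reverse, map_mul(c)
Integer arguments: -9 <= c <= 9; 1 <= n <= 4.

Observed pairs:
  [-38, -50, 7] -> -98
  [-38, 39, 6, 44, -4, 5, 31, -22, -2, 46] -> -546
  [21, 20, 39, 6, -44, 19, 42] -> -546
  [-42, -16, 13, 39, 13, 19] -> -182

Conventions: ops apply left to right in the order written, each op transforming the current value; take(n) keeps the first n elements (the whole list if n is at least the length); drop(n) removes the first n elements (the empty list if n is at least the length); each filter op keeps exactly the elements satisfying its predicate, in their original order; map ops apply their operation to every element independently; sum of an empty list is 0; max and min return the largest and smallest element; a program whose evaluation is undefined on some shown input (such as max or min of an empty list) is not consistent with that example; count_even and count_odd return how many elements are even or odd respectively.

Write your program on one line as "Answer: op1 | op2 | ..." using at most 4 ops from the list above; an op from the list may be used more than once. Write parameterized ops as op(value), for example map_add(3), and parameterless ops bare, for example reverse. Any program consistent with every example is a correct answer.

map_mul(2) | map_mul(-7) | take(3) | min

Check, running the answer program on each example:
  [-38, -50, 7] -> [-76, -100, 14] -> [532, 700, -98] -> [532, 700, -98] -> -98
  [-38, 39, 6, 44, -4, 5, 31, -22, -2, 46] -> [-76, 78, 12, 88, -8, 10, 62, -44, -4, 92] -> [532, -546, -84, -616, 56, -70, -434, 308, 28, -644] -> [532, -546, -84] -> -546
  [21, 20, 39, 6, -44, 19, 42] -> [42, 40, 78, 12, -88, 38, 84] -> [-294, -280, -546, -84, 616, -266, -588] -> [-294, -280, -546] -> -546
  [-42, -16, 13, 39, 13, 19] -> [-84, -32, 26, 78, 26, 38] -> [588, 224, -182, -546, -182, -266] -> [588, 224, -182] -> -182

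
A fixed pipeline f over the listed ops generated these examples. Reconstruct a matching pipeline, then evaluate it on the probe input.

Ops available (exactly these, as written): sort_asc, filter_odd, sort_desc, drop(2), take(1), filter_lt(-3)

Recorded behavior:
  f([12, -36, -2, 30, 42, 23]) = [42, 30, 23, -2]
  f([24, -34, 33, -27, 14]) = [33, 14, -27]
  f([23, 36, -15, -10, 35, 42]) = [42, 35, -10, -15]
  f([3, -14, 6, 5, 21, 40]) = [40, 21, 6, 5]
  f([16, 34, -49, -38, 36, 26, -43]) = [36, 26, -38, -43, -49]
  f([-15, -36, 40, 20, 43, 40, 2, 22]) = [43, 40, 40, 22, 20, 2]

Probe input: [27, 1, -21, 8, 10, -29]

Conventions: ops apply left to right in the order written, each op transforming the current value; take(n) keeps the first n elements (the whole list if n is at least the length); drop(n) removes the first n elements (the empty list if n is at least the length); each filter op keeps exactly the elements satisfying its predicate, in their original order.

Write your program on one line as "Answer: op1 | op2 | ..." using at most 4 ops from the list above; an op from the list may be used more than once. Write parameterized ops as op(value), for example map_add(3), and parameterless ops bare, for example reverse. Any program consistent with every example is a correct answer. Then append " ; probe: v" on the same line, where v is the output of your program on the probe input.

drop(2) | sort_asc | sort_desc ; probe: [10, 8, -21, -29]

Check, running the answer program on each example:
  [12, -36, -2, 30, 42, 23] -> [-2, 30, 42, 23] -> [-2, 23, 30, 42] -> [42, 30, 23, -2]
  [24, -34, 33, -27, 14] -> [33, -27, 14] -> [-27, 14, 33] -> [33, 14, -27]
  [23, 36, -15, -10, 35, 42] -> [-15, -10, 35, 42] -> [-15, -10, 35, 42] -> [42, 35, -10, -15]
  [3, -14, 6, 5, 21, 40] -> [6, 5, 21, 40] -> [5, 6, 21, 40] -> [40, 21, 6, 5]
  [16, 34, -49, -38, 36, 26, -43] -> [-49, -38, 36, 26, -43] -> [-49, -43, -38, 26, 36] -> [36, 26, -38, -43, -49]
  [-15, -36, 40, 20, 43, 40, 2, 22] -> [40, 20, 43, 40, 2, 22] -> [2, 20, 22, 40, 40, 43] -> [43, 40, 40, 22, 20, 2]
  probe: [27, 1, -21, 8, 10, -29] -> [-21, 8, 10, -29] -> [-29, -21, 8, 10] -> [10, 8, -21, -29]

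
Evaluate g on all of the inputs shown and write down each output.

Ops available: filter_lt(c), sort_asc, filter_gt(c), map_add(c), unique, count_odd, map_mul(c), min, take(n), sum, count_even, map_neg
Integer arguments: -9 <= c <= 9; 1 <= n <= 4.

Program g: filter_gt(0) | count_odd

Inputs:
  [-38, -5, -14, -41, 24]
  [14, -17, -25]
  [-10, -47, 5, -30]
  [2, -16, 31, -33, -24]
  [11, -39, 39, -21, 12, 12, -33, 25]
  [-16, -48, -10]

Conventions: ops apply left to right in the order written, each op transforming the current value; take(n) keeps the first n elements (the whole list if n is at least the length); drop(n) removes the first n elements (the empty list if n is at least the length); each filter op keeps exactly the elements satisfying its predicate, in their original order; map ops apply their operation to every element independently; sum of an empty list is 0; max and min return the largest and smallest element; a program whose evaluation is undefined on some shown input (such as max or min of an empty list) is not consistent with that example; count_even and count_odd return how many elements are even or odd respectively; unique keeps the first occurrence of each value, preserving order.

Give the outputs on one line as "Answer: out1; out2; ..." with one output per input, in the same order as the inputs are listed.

Execution, op by op:
  [-38, -5, -14, -41, 24] -> [24] -> 0
  [14, -17, -25] -> [14] -> 0
  [-10, -47, 5, -30] -> [5] -> 1
  [2, -16, 31, -33, -24] -> [2, 31] -> 1
  [11, -39, 39, -21, 12, 12, -33, 25] -> [11, 39, 12, 12, 25] -> 3
  [-16, -48, -10] -> [] -> 0

0; 0; 1; 1; 3; 0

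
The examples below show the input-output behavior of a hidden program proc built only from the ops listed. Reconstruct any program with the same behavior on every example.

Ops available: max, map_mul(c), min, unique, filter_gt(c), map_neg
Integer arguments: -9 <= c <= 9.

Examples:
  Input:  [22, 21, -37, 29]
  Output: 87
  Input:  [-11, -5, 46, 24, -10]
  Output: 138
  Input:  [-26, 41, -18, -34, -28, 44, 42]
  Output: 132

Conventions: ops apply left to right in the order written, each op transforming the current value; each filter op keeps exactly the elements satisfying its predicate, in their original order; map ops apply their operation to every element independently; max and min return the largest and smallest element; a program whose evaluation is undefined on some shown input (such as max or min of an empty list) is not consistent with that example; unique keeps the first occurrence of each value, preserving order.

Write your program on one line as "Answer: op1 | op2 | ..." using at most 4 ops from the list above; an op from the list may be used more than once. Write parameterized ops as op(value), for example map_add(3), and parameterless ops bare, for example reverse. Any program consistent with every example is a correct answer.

map_mul(-3) | map_neg | max

Check, running the answer program on each example:
  [22, 21, -37, 29] -> [-66, -63, 111, -87] -> [66, 63, -111, 87] -> 87
  [-11, -5, 46, 24, -10] -> [33, 15, -138, -72, 30] -> [-33, -15, 138, 72, -30] -> 138
  [-26, 41, -18, -34, -28, 44, 42] -> [78, -123, 54, 102, 84, -132, -126] -> [-78, 123, -54, -102, -84, 132, 126] -> 132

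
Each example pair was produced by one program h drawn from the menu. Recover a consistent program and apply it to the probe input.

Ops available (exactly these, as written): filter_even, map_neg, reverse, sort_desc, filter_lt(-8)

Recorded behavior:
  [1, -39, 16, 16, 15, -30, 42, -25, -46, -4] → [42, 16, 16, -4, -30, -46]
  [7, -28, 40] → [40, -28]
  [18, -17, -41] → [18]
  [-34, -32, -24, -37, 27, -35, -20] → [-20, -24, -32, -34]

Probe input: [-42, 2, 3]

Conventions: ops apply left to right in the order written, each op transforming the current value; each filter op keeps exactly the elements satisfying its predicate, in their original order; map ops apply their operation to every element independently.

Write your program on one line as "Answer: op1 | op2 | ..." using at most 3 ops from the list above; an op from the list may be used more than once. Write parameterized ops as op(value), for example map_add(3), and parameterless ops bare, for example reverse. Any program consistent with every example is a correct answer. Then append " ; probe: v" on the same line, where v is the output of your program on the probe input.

filter_even | reverse | sort_desc ; probe: [2, -42]

Check, running the answer program on each example:
  [1, -39, 16, 16, 15, -30, 42, -25, -46, -4] -> [16, 16, -30, 42, -46, -4] -> [-4, -46, 42, -30, 16, 16] -> [42, 16, 16, -4, -30, -46]
  [7, -28, 40] -> [-28, 40] -> [40, -28] -> [40, -28]
  [18, -17, -41] -> [18] -> [18] -> [18]
  [-34, -32, -24, -37, 27, -35, -20] -> [-34, -32, -24, -20] -> [-20, -24, -32, -34] -> [-20, -24, -32, -34]
  probe: [-42, 2, 3] -> [-42, 2] -> [2, -42] -> [2, -42]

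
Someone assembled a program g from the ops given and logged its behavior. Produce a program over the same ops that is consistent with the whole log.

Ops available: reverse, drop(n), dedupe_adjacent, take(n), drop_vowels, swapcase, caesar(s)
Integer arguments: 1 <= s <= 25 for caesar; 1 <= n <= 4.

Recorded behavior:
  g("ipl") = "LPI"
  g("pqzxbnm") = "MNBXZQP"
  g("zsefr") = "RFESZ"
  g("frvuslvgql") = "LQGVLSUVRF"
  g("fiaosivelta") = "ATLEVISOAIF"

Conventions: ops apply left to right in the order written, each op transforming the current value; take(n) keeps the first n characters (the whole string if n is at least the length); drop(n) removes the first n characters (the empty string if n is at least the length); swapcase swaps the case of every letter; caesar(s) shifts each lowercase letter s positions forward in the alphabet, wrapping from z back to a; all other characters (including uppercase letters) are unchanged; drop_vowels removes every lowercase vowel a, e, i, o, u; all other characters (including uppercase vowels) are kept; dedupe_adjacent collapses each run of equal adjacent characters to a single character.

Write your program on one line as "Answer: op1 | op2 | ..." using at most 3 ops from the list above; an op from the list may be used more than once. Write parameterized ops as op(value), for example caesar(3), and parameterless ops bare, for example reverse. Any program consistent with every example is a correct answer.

reverse | swapcase

Check, running the answer program on each example:
  "ipl" -> "lpi" -> "LPI"
  "pqzxbnm" -> "mnbxzqp" -> "MNBXZQP"
  "zsefr" -> "rfesz" -> "RFESZ"
  "frvuslvgql" -> "lqgvlsuvrf" -> "LQGVLSUVRF"
  "fiaosivelta" -> "atlevisoaif" -> "ATLEVISOAIF"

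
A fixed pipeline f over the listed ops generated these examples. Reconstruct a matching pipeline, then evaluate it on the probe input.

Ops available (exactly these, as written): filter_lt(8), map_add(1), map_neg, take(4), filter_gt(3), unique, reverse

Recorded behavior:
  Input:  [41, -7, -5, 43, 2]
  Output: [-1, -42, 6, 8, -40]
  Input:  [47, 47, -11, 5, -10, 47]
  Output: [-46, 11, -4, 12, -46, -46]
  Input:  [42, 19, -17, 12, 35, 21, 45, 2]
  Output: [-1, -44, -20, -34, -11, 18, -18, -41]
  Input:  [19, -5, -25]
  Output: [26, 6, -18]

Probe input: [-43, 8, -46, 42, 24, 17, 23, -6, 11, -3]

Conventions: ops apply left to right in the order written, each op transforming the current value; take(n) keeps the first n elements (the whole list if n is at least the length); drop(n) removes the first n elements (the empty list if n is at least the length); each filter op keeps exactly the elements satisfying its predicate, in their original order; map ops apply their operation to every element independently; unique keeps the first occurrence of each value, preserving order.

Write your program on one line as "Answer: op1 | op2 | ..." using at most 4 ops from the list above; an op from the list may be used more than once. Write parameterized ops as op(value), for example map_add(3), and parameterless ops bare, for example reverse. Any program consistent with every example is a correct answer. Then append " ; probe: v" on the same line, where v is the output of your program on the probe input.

map_neg | map_add(1) | reverse ; probe: [4, -10, 7, -22, -16, -23, -41, 47, -7, 44]

Check, running the answer program on each example:
  [41, -7, -5, 43, 2] -> [-41, 7, 5, -43, -2] -> [-40, 8, 6, -42, -1] -> [-1, -42, 6, 8, -40]
  [47, 47, -11, 5, -10, 47] -> [-47, -47, 11, -5, 10, -47] -> [-46, -46, 12, -4, 11, -46] -> [-46, 11, -4, 12, -46, -46]
  [42, 19, -17, 12, 35, 21, 45, 2] -> [-42, -19, 17, -12, -35, -21, -45, -2] -> [-41, -18, 18, -11, -34, -20, -44, -1] -> [-1, -44, -20, -34, -11, 18, -18, -41]
  [19, -5, -25] -> [-19, 5, 25] -> [-18, 6, 26] -> [26, 6, -18]
  probe: [-43, 8, -46, 42, 24, 17, 23, -6, 11, -3] -> [43, -8, 46, -42, -24, -17, -23, 6, -11, 3] -> [44, -7, 47, -41, -23, -16, -22, 7, -10, 4] -> [4, -10, 7, -22, -16, -23, -41, 47, -7, 44]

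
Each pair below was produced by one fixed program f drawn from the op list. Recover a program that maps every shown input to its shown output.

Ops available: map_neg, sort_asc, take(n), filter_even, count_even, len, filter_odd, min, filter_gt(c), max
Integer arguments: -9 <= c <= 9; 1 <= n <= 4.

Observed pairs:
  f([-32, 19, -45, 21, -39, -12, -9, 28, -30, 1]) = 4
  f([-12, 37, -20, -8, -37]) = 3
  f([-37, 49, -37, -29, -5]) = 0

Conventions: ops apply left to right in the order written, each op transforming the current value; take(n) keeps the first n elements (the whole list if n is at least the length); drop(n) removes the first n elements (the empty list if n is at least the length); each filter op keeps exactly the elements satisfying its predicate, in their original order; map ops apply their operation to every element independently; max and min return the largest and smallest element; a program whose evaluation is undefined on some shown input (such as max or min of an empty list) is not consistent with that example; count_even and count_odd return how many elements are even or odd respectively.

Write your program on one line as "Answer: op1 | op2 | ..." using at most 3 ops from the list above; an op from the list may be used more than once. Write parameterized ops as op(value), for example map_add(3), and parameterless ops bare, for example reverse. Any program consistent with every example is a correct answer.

filter_even | map_neg | len

Check, running the answer program on each example:
  [-32, 19, -45, 21, -39, -12, -9, 28, -30, 1] -> [-32, -12, 28, -30] -> [32, 12, -28, 30] -> 4
  [-12, 37, -20, -8, -37] -> [-12, -20, -8] -> [12, 20, 8] -> 3
  [-37, 49, -37, -29, -5] -> [] -> [] -> 0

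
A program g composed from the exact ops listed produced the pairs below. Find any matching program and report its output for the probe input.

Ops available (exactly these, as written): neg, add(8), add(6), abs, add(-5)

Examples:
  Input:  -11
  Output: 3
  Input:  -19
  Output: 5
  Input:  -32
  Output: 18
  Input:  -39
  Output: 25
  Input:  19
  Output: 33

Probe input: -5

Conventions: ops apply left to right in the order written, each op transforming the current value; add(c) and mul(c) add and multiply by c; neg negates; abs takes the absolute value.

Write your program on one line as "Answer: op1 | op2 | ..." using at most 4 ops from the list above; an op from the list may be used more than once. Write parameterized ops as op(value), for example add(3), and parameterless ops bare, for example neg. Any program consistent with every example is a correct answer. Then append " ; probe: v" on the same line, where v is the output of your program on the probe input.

add(6) | add(8) | abs ; probe: 9

Check, running the answer program on each example:
  -11 -> -5 -> 3 -> 3
  -19 -> -13 -> -5 -> 5
  -32 -> -26 -> -18 -> 18
  -39 -> -33 -> -25 -> 25
  19 -> 25 -> 33 -> 33
  probe: -5 -> 1 -> 9 -> 9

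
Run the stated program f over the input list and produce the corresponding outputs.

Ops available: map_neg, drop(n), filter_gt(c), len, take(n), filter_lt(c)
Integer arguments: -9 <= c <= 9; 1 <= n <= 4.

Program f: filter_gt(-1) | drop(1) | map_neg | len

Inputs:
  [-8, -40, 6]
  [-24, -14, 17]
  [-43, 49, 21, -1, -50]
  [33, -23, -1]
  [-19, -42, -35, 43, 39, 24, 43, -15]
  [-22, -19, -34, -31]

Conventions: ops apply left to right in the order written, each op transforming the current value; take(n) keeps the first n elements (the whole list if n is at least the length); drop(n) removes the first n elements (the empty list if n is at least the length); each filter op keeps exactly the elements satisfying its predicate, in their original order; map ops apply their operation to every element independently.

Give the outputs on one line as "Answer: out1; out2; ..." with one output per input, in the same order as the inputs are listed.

0; 0; 1; 0; 3; 0

Execution, op by op:
  [-8, -40, 6] -> [6] -> [] -> [] -> 0
  [-24, -14, 17] -> [17] -> [] -> [] -> 0
  [-43, 49, 21, -1, -50] -> [49, 21] -> [21] -> [-21] -> 1
  [33, -23, -1] -> [33] -> [] -> [] -> 0
  [-19, -42, -35, 43, 39, 24, 43, -15] -> [43, 39, 24, 43] -> [39, 24, 43] -> [-39, -24, -43] -> 3
  [-22, -19, -34, -31] -> [] -> [] -> [] -> 0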